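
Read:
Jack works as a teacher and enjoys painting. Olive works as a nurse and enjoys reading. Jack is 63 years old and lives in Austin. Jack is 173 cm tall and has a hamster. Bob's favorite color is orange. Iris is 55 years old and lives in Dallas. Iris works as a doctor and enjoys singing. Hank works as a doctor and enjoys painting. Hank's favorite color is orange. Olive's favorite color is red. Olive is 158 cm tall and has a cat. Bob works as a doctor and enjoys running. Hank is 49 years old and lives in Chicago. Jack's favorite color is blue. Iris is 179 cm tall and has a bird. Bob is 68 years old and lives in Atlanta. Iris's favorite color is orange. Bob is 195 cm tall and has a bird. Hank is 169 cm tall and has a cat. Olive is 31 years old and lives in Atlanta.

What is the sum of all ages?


63+68+49+55+31 = 266

266


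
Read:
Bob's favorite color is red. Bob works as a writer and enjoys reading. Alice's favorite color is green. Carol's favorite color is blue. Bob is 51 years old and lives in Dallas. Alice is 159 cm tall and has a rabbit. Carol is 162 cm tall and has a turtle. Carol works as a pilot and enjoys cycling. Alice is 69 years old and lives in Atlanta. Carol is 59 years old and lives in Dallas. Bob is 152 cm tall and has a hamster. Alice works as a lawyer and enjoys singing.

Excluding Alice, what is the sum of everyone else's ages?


Sum (excluding Alice): 110

110


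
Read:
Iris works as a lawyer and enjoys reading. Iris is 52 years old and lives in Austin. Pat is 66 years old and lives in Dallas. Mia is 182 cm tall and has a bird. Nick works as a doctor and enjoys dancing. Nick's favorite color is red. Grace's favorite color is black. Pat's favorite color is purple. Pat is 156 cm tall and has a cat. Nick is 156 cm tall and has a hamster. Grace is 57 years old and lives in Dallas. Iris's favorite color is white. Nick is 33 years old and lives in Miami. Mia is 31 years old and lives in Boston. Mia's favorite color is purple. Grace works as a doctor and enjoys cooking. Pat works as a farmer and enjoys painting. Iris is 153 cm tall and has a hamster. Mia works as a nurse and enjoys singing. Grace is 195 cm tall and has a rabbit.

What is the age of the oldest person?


Oldest: Pat at 66

66


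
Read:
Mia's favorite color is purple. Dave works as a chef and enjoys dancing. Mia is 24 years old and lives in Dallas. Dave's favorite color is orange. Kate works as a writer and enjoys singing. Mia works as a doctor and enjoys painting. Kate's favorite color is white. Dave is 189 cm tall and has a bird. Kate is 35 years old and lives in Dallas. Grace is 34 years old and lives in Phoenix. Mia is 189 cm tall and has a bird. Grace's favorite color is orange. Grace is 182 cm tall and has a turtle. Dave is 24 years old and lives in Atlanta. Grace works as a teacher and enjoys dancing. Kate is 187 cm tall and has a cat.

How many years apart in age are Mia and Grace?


24 vs 34, diff = 10

10


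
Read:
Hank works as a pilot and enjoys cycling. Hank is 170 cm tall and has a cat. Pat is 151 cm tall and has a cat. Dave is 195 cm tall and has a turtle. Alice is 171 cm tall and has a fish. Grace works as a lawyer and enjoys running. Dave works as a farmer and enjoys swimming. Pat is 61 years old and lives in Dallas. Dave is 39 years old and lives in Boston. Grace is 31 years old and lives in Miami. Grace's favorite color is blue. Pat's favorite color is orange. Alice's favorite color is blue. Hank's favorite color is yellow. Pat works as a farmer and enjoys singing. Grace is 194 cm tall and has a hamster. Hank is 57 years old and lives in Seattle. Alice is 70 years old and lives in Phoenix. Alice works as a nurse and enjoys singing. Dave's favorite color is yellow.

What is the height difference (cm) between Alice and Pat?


|171 - 151| = 20

20


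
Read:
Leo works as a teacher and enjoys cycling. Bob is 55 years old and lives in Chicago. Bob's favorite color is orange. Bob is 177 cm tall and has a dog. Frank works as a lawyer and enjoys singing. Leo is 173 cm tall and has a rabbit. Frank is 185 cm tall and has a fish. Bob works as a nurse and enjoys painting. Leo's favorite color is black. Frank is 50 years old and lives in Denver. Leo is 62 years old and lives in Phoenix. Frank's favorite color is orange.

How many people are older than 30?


Filter: 3

3


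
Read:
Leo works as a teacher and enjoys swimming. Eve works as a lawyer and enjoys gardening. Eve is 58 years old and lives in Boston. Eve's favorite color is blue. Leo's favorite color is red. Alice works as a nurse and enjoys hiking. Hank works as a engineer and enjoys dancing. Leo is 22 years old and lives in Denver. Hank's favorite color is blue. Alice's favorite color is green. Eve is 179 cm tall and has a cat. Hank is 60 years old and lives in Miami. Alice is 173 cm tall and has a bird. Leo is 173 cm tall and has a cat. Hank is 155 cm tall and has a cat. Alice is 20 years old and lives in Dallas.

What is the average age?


Sum=160, n=4, avg=40

40


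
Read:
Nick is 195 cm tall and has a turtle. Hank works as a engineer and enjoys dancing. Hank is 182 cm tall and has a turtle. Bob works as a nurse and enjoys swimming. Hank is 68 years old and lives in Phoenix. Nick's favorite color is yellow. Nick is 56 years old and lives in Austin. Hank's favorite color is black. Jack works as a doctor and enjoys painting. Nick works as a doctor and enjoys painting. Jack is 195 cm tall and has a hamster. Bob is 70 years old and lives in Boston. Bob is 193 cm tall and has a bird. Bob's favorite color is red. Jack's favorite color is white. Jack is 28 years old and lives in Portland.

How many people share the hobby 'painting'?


Count: 2

2


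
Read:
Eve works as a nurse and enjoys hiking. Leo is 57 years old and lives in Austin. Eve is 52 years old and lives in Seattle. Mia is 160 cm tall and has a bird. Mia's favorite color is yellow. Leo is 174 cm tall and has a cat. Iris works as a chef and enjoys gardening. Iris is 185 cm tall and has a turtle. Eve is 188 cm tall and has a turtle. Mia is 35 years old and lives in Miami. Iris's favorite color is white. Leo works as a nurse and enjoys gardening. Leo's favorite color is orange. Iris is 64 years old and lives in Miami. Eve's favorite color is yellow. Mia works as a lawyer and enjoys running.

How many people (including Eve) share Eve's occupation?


Eve is a nurse. Count = 2

2


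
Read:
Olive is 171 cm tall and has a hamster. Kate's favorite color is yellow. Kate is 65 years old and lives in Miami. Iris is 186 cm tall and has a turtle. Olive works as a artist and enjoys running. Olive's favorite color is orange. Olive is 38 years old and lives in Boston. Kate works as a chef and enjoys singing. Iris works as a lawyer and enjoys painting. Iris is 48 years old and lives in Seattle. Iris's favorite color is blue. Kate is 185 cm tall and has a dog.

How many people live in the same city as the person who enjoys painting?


Person with hobby painting is Iris, city Seattle. Count = 1

1


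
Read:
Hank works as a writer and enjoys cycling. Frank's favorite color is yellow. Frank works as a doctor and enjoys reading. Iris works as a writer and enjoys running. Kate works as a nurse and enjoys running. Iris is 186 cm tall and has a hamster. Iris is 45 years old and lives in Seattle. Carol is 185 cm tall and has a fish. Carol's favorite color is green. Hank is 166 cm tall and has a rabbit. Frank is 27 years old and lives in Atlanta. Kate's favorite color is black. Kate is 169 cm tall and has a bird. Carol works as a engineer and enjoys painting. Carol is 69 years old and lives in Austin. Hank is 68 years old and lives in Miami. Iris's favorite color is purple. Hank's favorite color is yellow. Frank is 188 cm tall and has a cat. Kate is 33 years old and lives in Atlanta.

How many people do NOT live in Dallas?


Not in Dallas: 5

5


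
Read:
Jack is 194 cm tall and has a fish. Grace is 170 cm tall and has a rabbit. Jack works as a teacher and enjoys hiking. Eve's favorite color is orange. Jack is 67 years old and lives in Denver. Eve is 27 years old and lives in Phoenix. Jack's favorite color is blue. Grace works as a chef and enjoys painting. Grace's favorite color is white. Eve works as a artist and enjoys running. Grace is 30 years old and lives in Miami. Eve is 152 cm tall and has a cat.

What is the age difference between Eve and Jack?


|27 - 67| = 40

40


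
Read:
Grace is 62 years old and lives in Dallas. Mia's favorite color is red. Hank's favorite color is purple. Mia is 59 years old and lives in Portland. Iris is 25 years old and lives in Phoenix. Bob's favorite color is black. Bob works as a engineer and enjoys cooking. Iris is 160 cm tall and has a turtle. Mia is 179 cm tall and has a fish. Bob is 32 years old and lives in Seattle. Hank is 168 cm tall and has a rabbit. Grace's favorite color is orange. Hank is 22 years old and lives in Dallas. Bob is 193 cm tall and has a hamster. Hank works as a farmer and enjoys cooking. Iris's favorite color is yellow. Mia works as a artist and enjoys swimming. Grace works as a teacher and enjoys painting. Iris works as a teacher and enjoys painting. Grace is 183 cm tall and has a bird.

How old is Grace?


Grace is 62 years old

62


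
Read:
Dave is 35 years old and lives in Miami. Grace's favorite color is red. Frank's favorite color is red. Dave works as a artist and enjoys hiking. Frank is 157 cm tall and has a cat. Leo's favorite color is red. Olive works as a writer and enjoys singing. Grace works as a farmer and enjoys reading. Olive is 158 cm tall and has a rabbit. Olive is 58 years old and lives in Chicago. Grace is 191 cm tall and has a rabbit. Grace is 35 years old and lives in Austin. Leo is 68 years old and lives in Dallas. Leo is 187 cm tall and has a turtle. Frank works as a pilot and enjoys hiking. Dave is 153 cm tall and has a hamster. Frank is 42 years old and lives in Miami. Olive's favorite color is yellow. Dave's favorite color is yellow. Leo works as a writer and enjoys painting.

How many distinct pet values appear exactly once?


Unique pet values: 3

3


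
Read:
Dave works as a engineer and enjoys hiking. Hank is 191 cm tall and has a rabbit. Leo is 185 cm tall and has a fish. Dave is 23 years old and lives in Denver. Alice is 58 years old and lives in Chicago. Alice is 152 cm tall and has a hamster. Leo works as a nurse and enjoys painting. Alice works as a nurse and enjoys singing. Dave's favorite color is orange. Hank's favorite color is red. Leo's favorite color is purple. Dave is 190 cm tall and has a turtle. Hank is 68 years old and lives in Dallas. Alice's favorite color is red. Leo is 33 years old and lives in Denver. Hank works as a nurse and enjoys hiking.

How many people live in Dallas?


Count in Dallas: 1

1


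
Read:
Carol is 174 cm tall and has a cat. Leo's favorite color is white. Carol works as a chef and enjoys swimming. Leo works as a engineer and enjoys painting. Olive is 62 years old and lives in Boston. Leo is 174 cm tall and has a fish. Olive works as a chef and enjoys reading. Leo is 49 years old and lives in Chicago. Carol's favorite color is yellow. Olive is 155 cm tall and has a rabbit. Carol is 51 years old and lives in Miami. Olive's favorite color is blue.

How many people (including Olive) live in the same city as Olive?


Olive lives in Boston. Count = 1

1


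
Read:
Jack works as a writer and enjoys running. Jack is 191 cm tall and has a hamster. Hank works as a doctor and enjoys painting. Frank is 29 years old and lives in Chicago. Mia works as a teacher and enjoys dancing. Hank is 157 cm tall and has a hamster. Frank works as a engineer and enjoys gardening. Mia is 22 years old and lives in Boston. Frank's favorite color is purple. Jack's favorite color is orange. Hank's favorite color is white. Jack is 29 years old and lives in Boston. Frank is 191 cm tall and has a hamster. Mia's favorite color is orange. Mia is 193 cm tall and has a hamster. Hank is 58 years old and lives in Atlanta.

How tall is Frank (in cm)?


Frank is 191 cm tall

191


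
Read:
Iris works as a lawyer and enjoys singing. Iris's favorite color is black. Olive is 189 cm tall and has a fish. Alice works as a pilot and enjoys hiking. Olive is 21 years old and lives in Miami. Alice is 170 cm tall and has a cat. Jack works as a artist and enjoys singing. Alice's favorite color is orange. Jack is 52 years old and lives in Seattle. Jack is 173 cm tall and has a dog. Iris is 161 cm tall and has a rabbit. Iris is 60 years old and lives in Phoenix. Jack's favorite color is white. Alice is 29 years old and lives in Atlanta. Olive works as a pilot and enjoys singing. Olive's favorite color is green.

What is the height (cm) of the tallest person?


Tallest: Olive at 189 cm

189


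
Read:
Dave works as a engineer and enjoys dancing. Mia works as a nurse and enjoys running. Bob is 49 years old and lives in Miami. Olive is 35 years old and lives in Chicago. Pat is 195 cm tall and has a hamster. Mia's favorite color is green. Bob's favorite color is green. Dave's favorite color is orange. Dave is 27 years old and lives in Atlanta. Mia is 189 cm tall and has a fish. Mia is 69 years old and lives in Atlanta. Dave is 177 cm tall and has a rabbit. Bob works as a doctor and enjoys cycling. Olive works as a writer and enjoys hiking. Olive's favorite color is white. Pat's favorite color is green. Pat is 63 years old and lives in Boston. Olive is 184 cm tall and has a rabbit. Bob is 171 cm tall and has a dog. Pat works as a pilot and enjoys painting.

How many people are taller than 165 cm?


Taller than 165: 5

5


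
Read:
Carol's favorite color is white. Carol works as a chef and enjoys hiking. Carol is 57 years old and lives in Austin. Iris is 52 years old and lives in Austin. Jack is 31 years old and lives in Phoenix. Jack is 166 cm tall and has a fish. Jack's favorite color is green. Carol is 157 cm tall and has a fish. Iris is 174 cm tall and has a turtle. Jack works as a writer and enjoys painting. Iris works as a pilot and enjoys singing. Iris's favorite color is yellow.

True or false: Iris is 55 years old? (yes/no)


Iris is actually 52. no

no


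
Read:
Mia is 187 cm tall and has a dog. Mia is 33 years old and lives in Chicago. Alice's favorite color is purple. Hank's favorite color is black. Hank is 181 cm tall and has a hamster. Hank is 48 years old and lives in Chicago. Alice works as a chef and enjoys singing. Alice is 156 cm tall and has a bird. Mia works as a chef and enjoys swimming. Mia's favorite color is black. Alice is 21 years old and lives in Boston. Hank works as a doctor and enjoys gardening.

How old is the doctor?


The doctor is Hank, age 48

48


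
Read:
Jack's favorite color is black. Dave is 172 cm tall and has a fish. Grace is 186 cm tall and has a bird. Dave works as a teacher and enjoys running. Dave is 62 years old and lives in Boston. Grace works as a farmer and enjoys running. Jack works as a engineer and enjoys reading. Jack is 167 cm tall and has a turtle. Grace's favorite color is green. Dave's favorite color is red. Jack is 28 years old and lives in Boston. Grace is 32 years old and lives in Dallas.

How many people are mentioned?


People: Dave, Jack, Grace. Count = 3

3


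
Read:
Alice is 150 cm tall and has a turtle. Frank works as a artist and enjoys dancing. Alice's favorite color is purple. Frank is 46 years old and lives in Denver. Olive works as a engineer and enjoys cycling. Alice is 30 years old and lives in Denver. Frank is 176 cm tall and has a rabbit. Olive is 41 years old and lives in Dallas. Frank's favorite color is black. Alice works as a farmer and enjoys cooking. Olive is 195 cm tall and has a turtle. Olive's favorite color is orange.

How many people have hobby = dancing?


Count: 1

1


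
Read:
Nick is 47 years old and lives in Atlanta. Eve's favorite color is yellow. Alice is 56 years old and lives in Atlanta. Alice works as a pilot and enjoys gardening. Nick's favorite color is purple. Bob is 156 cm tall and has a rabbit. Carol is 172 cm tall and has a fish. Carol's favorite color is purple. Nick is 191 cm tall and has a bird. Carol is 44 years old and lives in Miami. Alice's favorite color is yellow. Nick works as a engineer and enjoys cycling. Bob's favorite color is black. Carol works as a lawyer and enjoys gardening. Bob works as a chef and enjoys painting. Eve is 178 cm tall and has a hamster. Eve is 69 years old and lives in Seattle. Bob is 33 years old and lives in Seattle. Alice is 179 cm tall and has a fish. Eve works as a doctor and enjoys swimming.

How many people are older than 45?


Filter: 3

3


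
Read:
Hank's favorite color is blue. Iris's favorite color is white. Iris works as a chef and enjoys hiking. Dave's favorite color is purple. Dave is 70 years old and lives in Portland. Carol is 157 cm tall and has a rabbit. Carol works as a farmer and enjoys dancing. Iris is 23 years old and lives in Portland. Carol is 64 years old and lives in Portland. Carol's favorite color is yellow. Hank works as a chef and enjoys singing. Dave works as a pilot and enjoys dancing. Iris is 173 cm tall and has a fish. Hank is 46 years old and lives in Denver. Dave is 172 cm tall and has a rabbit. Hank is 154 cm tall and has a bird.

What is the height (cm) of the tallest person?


Tallest: Iris at 173 cm

173


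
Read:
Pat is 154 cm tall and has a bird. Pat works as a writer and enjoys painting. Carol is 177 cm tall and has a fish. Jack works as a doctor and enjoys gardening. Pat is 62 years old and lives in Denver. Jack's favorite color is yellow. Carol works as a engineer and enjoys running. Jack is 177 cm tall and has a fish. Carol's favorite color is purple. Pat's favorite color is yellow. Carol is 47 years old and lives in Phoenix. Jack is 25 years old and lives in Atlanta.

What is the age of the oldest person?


Oldest: Pat at 62

62


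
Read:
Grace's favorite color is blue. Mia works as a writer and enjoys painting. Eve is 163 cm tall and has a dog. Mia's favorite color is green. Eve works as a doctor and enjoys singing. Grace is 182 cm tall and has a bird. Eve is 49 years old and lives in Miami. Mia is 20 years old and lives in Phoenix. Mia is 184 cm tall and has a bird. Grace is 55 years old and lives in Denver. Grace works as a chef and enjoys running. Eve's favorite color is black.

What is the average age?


Sum=124, n=3, avg=41.33

41.33


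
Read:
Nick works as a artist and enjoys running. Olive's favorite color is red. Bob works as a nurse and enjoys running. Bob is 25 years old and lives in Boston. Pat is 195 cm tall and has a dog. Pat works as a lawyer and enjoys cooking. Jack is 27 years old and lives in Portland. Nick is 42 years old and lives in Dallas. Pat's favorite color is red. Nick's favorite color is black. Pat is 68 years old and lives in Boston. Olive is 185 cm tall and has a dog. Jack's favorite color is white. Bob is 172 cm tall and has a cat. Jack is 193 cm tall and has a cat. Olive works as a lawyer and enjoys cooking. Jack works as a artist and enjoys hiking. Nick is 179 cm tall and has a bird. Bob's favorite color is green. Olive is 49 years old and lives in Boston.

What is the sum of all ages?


42+68+25+27+49 = 211

211


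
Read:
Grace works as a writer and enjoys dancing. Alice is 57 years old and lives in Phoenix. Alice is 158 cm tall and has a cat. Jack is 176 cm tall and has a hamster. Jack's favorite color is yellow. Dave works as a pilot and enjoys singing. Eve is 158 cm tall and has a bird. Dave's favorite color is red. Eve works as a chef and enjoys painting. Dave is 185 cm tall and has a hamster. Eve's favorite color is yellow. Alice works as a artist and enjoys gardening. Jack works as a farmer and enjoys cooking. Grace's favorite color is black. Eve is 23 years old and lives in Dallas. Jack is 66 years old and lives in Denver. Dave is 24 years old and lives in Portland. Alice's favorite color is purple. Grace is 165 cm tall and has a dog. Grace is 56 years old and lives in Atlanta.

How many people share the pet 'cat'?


Count: 1

1


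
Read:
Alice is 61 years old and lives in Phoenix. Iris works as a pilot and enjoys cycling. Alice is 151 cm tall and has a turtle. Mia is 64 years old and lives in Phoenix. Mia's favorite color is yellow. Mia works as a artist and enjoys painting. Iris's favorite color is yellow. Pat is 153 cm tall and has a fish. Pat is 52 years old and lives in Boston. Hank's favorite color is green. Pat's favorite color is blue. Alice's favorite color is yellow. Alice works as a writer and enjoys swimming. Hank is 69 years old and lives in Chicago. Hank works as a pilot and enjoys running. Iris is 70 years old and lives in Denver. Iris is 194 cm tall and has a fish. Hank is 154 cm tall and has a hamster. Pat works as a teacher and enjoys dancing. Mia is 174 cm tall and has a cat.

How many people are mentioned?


People: Hank, Alice, Iris, Mia, Pat. Count = 5

5


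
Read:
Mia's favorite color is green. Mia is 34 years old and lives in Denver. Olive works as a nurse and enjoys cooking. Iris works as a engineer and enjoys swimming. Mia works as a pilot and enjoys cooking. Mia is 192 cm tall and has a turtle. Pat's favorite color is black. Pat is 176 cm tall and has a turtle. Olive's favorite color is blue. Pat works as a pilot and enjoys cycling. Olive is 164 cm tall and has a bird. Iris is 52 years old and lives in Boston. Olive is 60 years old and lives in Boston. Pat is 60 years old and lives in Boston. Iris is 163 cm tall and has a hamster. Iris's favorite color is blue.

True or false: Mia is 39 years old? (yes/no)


Mia is actually 34. no

no


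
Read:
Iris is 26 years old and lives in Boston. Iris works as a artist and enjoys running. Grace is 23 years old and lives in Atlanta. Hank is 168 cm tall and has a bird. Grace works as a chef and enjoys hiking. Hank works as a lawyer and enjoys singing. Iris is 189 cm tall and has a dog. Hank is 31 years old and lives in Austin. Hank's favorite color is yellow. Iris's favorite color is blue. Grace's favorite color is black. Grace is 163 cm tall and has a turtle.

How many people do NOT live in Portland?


Not in Portland: 3

3


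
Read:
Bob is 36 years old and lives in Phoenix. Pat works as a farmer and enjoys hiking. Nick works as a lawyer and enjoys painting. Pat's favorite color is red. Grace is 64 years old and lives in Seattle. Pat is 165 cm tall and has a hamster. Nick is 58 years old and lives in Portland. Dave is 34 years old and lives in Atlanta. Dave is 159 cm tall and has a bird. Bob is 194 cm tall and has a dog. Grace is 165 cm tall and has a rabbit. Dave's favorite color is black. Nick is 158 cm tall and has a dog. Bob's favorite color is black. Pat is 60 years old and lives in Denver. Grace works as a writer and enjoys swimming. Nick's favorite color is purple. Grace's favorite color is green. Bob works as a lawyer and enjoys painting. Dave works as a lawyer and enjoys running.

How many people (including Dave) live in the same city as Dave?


Dave lives in Atlanta. Count = 1

1


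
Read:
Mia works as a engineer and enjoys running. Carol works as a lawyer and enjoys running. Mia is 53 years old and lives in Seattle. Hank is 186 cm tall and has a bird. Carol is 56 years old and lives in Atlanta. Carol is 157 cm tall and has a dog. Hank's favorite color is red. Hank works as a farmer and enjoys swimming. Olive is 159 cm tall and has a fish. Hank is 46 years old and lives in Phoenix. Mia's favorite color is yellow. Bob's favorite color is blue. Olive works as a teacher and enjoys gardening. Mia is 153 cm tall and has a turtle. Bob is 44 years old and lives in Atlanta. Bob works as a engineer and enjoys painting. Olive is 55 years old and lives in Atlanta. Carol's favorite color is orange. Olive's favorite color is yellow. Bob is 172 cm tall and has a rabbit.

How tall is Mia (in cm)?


Mia is 153 cm tall

153


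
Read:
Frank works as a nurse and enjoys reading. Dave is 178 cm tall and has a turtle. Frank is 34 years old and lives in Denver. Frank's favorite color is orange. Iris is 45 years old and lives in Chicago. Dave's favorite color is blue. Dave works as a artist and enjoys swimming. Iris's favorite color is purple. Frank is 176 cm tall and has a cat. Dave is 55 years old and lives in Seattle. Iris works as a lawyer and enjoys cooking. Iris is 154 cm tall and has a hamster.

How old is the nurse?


The nurse is Frank, age 34

34


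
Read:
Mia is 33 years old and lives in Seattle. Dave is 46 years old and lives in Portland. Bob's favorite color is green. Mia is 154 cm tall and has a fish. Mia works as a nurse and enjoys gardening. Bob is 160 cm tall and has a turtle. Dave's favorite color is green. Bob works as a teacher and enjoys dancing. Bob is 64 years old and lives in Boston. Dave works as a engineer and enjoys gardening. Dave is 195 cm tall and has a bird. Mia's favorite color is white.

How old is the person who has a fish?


Person with fish is Mia, age 33

33


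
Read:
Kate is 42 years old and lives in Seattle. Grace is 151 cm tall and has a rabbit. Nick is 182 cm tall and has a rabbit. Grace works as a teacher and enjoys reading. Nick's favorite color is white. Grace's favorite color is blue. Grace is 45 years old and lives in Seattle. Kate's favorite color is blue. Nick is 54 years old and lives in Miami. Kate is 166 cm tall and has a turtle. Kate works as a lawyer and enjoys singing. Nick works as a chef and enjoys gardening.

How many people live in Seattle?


Count in Seattle: 2

2


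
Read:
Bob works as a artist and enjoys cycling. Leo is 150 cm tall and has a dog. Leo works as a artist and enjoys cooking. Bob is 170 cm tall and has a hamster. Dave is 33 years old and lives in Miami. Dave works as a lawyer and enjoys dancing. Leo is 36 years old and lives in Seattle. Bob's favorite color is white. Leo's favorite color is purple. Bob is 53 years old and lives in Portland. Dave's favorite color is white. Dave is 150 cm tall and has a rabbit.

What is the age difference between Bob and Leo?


|53 - 36| = 17

17


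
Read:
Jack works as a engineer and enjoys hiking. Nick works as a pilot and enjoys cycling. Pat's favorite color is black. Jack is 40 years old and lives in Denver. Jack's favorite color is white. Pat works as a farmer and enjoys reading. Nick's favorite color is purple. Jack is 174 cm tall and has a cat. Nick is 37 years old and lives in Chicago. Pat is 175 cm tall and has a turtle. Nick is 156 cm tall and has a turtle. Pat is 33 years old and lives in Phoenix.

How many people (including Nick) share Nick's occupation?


Nick is a pilot. Count = 1

1


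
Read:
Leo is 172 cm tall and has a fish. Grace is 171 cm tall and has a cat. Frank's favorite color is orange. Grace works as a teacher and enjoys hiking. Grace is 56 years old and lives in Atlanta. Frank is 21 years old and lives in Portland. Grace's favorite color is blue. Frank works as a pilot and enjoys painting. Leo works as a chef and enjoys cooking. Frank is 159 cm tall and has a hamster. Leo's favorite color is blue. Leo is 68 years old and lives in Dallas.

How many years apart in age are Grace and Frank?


56 vs 21, diff = 35

35


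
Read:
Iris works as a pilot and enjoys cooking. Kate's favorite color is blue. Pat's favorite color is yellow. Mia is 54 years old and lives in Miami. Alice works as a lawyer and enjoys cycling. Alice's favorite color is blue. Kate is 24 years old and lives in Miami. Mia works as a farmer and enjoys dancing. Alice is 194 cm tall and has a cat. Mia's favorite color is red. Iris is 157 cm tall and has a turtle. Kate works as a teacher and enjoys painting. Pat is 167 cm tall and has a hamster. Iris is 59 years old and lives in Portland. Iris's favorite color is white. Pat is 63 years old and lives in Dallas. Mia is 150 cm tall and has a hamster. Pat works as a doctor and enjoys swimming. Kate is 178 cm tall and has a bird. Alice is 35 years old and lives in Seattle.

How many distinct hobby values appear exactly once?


Unique hobby values: 5

5


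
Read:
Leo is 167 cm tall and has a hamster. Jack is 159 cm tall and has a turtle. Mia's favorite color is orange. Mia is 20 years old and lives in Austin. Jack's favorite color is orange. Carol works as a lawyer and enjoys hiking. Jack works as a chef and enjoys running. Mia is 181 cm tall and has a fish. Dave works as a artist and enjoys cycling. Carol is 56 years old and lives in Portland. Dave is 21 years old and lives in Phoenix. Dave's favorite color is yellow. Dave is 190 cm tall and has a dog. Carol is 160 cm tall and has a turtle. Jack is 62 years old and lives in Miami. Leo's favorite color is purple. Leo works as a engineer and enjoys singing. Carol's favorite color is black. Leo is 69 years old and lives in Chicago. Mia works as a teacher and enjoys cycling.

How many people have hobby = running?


Count: 1

1


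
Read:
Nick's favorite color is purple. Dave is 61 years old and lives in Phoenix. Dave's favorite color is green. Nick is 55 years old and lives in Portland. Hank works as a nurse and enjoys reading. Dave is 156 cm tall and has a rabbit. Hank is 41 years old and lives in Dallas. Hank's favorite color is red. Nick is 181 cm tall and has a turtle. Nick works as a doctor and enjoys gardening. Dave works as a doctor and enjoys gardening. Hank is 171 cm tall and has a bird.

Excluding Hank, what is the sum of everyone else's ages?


Sum (excluding Hank): 116

116


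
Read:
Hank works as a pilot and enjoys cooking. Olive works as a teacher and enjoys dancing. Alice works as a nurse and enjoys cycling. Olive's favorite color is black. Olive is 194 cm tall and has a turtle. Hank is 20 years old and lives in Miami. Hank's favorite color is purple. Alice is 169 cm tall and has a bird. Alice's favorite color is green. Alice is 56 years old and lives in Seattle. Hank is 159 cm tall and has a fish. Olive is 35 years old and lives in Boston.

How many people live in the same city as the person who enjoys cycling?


Person with hobby cycling is Alice, city Seattle. Count = 1

1


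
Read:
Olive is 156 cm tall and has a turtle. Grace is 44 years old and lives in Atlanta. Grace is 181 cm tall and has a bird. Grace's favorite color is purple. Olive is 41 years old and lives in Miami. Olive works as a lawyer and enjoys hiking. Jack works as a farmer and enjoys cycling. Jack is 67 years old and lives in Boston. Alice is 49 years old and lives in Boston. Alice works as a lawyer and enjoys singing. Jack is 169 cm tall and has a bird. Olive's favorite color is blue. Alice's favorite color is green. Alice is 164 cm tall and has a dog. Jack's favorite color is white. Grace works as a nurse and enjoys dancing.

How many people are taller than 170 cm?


Taller than 170: 1

1


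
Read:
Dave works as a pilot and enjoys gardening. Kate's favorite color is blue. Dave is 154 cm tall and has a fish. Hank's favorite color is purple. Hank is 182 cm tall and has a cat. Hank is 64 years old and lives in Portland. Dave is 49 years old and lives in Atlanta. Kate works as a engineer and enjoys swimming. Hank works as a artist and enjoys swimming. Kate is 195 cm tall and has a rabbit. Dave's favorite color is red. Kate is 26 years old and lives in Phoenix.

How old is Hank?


Hank is 64 years old

64


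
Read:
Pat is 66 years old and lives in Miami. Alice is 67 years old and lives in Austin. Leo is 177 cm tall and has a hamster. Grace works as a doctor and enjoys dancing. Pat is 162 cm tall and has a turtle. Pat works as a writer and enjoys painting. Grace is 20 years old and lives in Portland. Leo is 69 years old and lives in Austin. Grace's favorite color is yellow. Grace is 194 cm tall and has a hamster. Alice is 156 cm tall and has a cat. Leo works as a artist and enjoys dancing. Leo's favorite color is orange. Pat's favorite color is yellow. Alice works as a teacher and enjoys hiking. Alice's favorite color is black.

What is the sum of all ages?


67+66+69+20 = 222

222


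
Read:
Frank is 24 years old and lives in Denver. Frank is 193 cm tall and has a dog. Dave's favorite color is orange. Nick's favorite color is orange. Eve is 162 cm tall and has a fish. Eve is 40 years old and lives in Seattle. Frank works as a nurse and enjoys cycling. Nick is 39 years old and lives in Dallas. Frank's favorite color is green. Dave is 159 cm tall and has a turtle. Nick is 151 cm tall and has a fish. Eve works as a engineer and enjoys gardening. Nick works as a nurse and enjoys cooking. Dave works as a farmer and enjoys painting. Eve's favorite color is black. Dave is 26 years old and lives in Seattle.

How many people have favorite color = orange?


Count: 2

2


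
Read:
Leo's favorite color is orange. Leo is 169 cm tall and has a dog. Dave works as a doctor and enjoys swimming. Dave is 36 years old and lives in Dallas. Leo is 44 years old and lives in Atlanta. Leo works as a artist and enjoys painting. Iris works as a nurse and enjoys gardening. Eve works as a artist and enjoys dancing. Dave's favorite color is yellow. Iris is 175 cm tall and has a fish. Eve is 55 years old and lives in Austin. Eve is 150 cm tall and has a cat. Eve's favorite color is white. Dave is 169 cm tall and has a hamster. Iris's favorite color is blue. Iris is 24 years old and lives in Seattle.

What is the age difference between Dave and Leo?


|36 - 44| = 8

8


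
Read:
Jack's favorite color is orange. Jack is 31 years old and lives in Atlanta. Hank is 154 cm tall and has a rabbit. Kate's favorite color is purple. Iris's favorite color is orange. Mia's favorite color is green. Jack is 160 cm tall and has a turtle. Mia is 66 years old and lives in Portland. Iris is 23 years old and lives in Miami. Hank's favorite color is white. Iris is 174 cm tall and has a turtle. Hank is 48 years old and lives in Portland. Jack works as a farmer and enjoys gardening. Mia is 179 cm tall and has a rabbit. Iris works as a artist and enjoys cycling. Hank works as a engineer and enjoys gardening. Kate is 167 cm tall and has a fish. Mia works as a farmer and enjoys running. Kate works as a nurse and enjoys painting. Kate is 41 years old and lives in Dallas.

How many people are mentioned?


People: Jack, Mia, Kate, Iris, Hank. Count = 5

5


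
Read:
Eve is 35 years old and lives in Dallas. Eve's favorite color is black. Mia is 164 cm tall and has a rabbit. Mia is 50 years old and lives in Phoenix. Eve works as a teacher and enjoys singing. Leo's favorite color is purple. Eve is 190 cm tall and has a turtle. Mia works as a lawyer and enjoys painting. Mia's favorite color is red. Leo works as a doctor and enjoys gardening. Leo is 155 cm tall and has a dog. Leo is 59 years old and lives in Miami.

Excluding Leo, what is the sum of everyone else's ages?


Sum (excluding Leo): 85

85


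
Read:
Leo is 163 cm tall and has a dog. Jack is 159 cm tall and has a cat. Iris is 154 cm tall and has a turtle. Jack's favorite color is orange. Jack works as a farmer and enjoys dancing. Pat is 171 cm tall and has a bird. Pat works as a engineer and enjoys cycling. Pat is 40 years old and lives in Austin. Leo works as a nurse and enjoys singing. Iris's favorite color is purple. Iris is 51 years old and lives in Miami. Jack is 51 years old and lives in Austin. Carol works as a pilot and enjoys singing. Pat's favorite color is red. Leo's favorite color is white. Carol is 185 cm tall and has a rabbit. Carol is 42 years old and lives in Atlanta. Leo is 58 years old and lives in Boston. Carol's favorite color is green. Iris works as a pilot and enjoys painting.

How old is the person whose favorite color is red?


Person with favorite color=red is Pat, age 40

40


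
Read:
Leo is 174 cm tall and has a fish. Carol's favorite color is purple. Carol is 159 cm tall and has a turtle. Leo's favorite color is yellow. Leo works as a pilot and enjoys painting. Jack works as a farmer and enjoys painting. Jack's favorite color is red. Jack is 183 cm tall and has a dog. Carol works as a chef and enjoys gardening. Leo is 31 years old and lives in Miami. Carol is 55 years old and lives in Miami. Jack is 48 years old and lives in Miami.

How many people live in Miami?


Count in Miami: 3

3


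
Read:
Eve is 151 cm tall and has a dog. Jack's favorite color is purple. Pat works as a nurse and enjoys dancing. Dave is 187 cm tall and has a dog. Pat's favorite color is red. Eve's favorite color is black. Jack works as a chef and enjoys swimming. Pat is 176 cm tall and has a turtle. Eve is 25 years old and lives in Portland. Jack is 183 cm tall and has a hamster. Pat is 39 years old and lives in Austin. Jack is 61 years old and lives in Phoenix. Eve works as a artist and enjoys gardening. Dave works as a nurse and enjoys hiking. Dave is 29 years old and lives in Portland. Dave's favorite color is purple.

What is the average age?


Sum=154, n=4, avg=38.5

38.5


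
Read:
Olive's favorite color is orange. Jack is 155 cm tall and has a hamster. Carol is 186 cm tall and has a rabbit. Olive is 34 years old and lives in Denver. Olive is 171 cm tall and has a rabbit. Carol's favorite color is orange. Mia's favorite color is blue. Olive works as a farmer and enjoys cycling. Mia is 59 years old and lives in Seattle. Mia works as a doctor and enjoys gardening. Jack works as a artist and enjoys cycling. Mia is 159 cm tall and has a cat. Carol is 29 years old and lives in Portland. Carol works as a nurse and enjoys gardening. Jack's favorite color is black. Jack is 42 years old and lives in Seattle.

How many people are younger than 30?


Filter: 1

1


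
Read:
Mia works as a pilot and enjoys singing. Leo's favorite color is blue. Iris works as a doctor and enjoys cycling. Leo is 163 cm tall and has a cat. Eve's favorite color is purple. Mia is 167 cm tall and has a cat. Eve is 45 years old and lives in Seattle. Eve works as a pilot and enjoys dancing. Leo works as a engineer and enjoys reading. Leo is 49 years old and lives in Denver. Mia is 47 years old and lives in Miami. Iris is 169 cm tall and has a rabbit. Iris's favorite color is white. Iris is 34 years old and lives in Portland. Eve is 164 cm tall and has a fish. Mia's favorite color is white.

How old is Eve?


Eve is 45 years old

45


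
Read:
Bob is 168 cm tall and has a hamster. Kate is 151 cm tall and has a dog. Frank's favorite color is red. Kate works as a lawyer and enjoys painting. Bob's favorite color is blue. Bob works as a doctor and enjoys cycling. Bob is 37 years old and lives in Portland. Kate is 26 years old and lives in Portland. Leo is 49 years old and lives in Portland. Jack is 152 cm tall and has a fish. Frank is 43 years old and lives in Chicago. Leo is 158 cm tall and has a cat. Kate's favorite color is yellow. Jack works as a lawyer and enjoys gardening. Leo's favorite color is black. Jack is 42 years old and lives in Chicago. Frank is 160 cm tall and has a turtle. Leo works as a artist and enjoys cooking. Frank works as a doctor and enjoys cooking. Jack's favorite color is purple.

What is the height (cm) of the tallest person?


Tallest: Bob at 168 cm

168


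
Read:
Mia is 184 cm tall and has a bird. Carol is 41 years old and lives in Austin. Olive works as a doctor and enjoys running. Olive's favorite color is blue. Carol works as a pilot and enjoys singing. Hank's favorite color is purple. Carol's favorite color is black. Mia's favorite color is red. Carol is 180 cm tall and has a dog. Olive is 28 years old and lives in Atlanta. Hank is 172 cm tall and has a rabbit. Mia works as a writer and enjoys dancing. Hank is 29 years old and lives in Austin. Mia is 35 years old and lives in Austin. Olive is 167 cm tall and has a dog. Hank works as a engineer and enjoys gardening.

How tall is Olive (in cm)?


Olive is 167 cm tall

167


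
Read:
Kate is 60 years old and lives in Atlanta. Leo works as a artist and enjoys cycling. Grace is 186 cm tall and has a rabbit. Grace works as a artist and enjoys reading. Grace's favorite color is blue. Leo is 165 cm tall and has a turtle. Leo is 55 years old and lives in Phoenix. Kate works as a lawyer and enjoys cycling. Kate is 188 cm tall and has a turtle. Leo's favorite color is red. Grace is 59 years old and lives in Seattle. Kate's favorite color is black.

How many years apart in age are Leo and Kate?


55 vs 60, diff = 5

5
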